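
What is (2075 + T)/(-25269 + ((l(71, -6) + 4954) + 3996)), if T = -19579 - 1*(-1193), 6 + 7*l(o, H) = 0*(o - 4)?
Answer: 114177/114239 ≈ 0.99946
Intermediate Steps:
l(o, H) = -6/7 (l(o, H) = -6/7 + (0*(o - 4))/7 = -6/7 + (0*(-4 + o))/7 = -6/7 + (⅐)*0 = -6/7 + 0 = -6/7)
T = -18386 (T = -19579 + 1193 = -18386)
(2075 + T)/(-25269 + ((l(71, -6) + 4954) + 3996)) = (2075 - 18386)/(-25269 + ((-6/7 + 4954) + 3996)) = -16311/(-25269 + (34672/7 + 3996)) = -16311/(-25269 + 62644/7) = -16311/(-114239/7) = -16311*(-7/114239) = 114177/114239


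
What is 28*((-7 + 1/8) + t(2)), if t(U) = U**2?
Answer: -161/2 ≈ -80.500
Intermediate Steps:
28*((-7 + 1/8) + t(2)) = 28*((-7 + 1/8) + 2**2) = 28*((-7 + 1/8) + 4) = 28*(-55/8 + 4) = 28*(-23/8) = -161/2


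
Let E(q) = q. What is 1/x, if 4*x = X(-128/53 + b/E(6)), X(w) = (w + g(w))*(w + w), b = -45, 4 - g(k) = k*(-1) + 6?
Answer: 11236/1216007 ≈ 0.0092401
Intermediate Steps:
g(k) = -2 + k (g(k) = 4 - (k*(-1) + 6) = 4 - (-k + 6) = 4 - (6 - k) = 4 + (-6 + k) = -2 + k)
X(w) = 2*w*(-2 + 2*w) (X(w) = (w + (-2 + w))*(w + w) = (-2 + 2*w)*(2*w) = 2*w*(-2 + 2*w))
x = 1216007/11236 (x = (4*(-128/53 - 45/6)*(-1 + (-128/53 - 45/6)))/4 = (4*(-128*1/53 - 45*1/6)*(-1 + (-128*1/53 - 45*1/6)))/4 = (4*(-128/53 - 15/2)*(-1 + (-128/53 - 15/2)))/4 = (4*(-1051/106)*(-1 - 1051/106))/4 = (4*(-1051/106)*(-1157/106))/4 = (1/4)*(1216007/2809) = 1216007/11236 ≈ 108.22)
1/x = 1/(1216007/11236) = 11236/1216007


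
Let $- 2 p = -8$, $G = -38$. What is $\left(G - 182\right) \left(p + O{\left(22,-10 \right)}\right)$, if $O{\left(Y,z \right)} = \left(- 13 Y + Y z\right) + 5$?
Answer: $109340$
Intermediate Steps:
$p = 4$ ($p = \left(- \frac{1}{2}\right) \left(-8\right) = 4$)
$O{\left(Y,z \right)} = 5 - 13 Y + Y z$
$\left(G - 182\right) \left(p + O{\left(22,-10 \right)}\right) = \left(-38 - 182\right) \left(4 + \left(5 - 286 + 22 \left(-10\right)\right)\right) = - 220 \left(4 - 501\right) = \left(-220\right) \left(-497\right) = 109340$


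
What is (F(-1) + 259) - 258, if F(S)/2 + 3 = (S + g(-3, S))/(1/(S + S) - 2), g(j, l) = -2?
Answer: -13/5 ≈ -2.6000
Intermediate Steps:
F(S) = -6 + 2*(-2 + S)/(-2 + 1/(2*S)) (F(S) = -6 + 2*((S - 2)/(1/(S + S) - 2)) = -6 + 2*((-2 + S)/(1/(2*S) - 2)) = -6 + 2*((-2 + S)/(-2 + 1/(2*S))) = -6 + 2*(-2 + S)/(-2 + 1/(2*S)))
(F(-1) + 259) - 258 = (2*(3 - 8*(-1) - 2*(-1)²)/(-1 + 4*(-1)) + 259) - 258 = (2*(3 + 8 - 2*1)/(-1 - 4) + 259) - 258 = (2*(3 + 8 - 2)/(-5) + 259) - 258 = (2*(-⅕)*9 + 259) - 258 = (-18/5 + 259) - 258 = 1277/5 - 258 = -13/5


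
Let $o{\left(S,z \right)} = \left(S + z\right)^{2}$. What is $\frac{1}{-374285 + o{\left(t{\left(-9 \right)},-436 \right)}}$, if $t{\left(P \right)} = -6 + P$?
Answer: $- \frac{1}{170884} \approx -5.8519 \cdot 10^{-6}$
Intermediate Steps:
$\frac{1}{-374285 + o{\left(t{\left(-9 \right)},-436 \right)}} = \frac{1}{-374285 + \left(\left(-6 - 9\right) - 436\right)^{2}} = \frac{1}{-374285 + \left(-15 - 436\right)^{2}} = \frac{1}{-374285 + \left(-451\right)^{2}} = \frac{1}{-374285 + 203401} = \frac{1}{-170884} = - \frac{1}{170884}$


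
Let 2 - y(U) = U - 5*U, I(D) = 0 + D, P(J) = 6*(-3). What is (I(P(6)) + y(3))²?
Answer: 16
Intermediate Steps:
P(J) = -18
I(D) = D
y(U) = 2 + 4*U (y(U) = 2 - (U - 5*U) = 2 - (-4)*U = 2 + 4*U)
(I(P(6)) + y(3))² = (-18 + (2 + 4*3))² = (-18 + (2 + 12))² = (-18 + 14)² = (-4)² = 16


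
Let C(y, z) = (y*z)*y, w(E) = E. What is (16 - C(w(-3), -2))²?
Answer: 1156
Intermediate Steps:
C(y, z) = z*y²
(16 - C(w(-3), -2))² = (16 - (-2)*(-3)²)² = (16 - (-2)*9)² = (16 - 1*(-18))² = (16 + 18)² = 34² = 1156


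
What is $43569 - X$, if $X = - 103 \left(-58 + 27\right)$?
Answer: $40376$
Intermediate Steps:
$X = 3193$ ($X = \left(-103\right) \left(-31\right) = 3193$)
$43569 - X = 43569 - 3193 = 40376$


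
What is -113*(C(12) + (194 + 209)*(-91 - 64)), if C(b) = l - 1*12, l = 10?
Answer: 7058771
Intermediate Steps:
C(b) = -2 (C(b) = 10 - 1*12 = 10 - 12 = -2)
-113*(C(12) + (194 + 209)*(-91 - 64)) = -113*(-2 + (194 + 209)*(-91 - 64)) = -113*(-2 + 403*(-155)) = -113*(-2 - 62465) = -113*(-62467) = 7058771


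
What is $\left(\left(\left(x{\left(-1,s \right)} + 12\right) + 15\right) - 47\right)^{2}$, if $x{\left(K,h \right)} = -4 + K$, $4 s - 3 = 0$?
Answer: $625$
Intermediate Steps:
$s = \frac{3}{4}$ ($s = \frac{3}{4} + \frac{1}{4} \cdot 0 = \frac{3}{4} + 0 = \frac{3}{4} \approx 0.75$)
$\left(\left(\left(x{\left(-1,s \right)} + 12\right) + 15\right) - 47\right)^{2} = \left(\left(\left(\left(-4 - 1\right) + 12\right) + 15\right) - 47\right)^{2} = \left(\left(\left(-5 + 12\right) + 15\right) - 47\right)^{2} = \left(\left(7 + 15\right) - 47\right)^{2} = \left(22 - 47\right)^{2} = \left(-25\right)^{2} = 625$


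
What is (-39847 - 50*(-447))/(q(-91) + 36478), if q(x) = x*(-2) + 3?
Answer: -17497/36663 ≈ -0.47724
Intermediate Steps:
q(x) = 3 - 2*x (q(x) = -2*x + 3 = 3 - 2*x)
(-39847 - 50*(-447))/(q(-91) + 36478) = (-39847 - 50*(-447))/((3 - 2*(-91)) + 36478) = (-39847 + 22350)/((3 + 182) + 36478) = -17497/(185 + 36478) = -17497/36663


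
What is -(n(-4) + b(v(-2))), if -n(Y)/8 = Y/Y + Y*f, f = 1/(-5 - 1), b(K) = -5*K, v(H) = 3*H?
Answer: -50/3 ≈ -16.667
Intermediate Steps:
f = -⅙ (f = 1/(-6) = -⅙ ≈ -0.16667)
n(Y) = -8 + 4*Y/3 (n(Y) = -8*(Y/Y + Y*(-⅙)) = -8*(1 - Y/6) = -8 + 4*Y/3)
-(n(-4) + b(v(-2))) = -((-8 + (4/3)*(-4)) - 15*(-2)) = -((-8 - 16/3) - 5*(-6)) = -(-40/3 + 30) = -1*50/3 = -50/3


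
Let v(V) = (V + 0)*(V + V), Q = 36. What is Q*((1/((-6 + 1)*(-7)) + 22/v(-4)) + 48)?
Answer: 245529/140 ≈ 1753.8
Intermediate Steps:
v(V) = 2*V**2 (v(V) = V*(2*V) = 2*V**2)
Q*((1/((-6 + 1)*(-7)) + 22/v(-4)) + 48) = 36*((1/((-6 + 1)*(-7)) + 22/((2*(-4)**2))) + 48) = 36*((-1/7/(-5) + 22/((2*16))) + 48) = 36*((-1/5*(-1/7) + 22/32) + 48) = 36*((1/35 + 22*(1/32)) + 48) = 36*((1/35 + 11/16) + 48) = 36*(401/560 + 48) = 36*(27281/560) = 245529/140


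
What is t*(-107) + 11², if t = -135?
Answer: 14566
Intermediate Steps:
t*(-107) + 11² = -135*(-107) + 11² = 14445 + 121 = 14566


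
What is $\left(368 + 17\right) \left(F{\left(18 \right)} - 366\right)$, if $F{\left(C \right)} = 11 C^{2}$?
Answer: $1231230$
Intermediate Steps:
$\left(368 + 17\right) \left(F{\left(18 \right)} - 366\right) = \left(368 + 17\right) \left(11 \cdot 18^{2} - 366\right) = 385 \left(11 \cdot 324 - 366\right) = 385 \left(3564 - 366\right) = 385 \cdot 3198 = 1231230$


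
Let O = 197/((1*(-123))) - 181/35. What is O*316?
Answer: -9213928/4305 ≈ -2140.3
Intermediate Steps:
O = -29158/4305 (O = 197/(-123) - 181*1/35 = 197*(-1/123) - 181/35 = -197/123 - 181/35 = -29158/4305 ≈ -6.7731)
O*316 = -29158/4305*316 = -9213928/4305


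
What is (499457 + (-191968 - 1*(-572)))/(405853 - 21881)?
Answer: 308061/383972 ≈ 0.80230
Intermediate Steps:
(499457 + (-191968 - 1*(-572)))/(405853 - 21881) = (499457 + (-191968 + 572))/383972 = (499457 - 191396)*(1/383972) = 308061*(1/383972) = 308061/383972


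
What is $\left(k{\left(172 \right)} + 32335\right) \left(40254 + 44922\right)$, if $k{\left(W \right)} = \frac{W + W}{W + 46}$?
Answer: $\frac{300218739912}{109} \approx 2.7543 \cdot 10^{9}$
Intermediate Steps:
$k{\left(W \right)} = \frac{2 W}{46 + W}$
$\left(k{\left(172 \right)} + 32335\right) \left(40254 + 44922\right) = \left(2 \cdot 172 \frac{1}{46 + 172} + 32335\right) \left(40254 + 44922\right) = \left(2 \cdot 172 \cdot \frac{1}{218} + 32335\right) 85176 = \left(\frac{172}{109} + 32335\right) 85176 = \frac{3524687}{109} \cdot 85176 = \frac{300218739912}{109}$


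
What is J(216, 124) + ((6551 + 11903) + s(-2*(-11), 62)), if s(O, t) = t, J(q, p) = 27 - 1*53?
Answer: 18490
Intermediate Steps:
J(q, p) = -26 (J(q, p) = 27 - 53 = -26)
J(216, 124) + ((6551 + 11903) + s(-2*(-11), 62)) = -26 + ((6551 + 11903) + 62) = -26 + (18454 + 62) = -26 + 18516 = 18490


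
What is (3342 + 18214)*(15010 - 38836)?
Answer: -513593256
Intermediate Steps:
(3342 + 18214)*(15010 - 38836) = 21556*(-23826) = -513593256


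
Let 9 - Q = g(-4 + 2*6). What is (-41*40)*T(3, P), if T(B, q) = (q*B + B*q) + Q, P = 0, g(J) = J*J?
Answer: 90200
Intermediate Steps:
g(J) = J²
Q = -55 (Q = 9 - (-4 + 2*6)² = 9 - (-4 + 12)² = 9 - 1*8² = 9 - 1*64 = 9 - 64 = -55)
T(B, q) = -55 + 2*B*q (T(B, q) = (q*B + B*q) - 55 = (B*q + B*q) - 55 = 2*B*q - 55 = -55 + 2*B*q)
(-41*40)*T(3, P) = (-41*40)*(-55 + 2*3*0) = -1640*(-55 + 0) = -1640*(-55) = 90200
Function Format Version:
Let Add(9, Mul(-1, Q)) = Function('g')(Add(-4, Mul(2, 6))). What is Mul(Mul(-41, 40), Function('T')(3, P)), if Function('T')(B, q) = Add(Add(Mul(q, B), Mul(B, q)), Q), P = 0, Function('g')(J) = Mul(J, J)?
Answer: 90200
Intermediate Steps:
Function('g')(J) = Pow(J, 2)
Q = -55 (Q = Add(9, Mul(-1, Pow(Add(-4, Mul(2, 6)), 2))) = Add(9, Mul(-1, Pow(Add(-4, 12), 2))) = Add(9, Mul(-1, Pow(8, 2))) = Add(9, Mul(-1, 64)) = Add(9, -64) = -55)
Function('T')(B, q) = Add(-55, Mul(2, B, q)) (Function('T')(B, q) = Add(Add(Mul(q, B), Mul(B, q)), -55) = Add(Add(Mul(B, q), Mul(B, q)), -55) = Add(Mul(2, B, q), -55) = Add(-55, Mul(2, B, q)))
Mul(Mul(-41, 40), Function('T')(3, P)) = Mul(Mul(-41, 40), Add(-55, Mul(2, 3, 0))) = Mul(-1640, Add(-55, 0)) = Mul(-1640, -55) = 90200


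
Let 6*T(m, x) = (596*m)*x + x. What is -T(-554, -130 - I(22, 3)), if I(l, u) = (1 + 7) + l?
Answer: -8804880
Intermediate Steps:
I(l, u) = 8 + l
T(m, x) = x/6 + 298*m*x/3 (T(m, x) = ((596*m)*x + x)/6 = (596*m*x + x)/6 = (x + 596*m*x)/6 = x/6 + 298*m*x/3)
-T(-554, -130 - I(22, 3)) = -(-130 - (8 + 22))*(1 + 596*(-554))/6 = -(-130 - 1*30)*(1 - 330184)/6 = -(-130 - 30)*(-330183)/6 = -(-160)*(-330183)/6 = -1*8804880 = -8804880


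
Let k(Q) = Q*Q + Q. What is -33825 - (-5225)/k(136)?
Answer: -630222175/18632 ≈ -33825.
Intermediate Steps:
k(Q) = Q + Q**2 (k(Q) = Q**2 + Q = Q + Q**2)
-33825 - (-5225)/k(136) = -33825 - (-5225)/(136*(1 + 136)) = -33825 - (-5225)/(136*137) = -33825 - (-5225)/18632 = -33825 - 1*(-5225/18632) = -33825 + 5225/18632 = -630222175/18632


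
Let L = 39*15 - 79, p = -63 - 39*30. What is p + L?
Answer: -727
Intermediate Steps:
p = -1233 (p = -63 - 1170 = -1233)
L = 506 (L = 585 - 79 = 506)
p + L = -1233 + 506 = -727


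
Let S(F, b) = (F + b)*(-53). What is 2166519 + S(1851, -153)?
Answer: 2076525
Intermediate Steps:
S(F, b) = -53*F - 53*b
2166519 + S(1851, -153) = 2166519 + (-53*1851 - 53*(-153)) = 2166519 + (-98103 + 8109) = 2166519 - 89994 = 2076525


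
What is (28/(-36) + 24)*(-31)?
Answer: -6479/9 ≈ -719.89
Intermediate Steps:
(28/(-36) + 24)*(-31) = (28*(-1/36) + 24)*(-31) = (-7/9 + 24)*(-31) = (209/9)*(-31) = -6479/9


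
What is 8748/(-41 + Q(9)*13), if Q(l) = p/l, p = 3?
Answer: -13122/55 ≈ -238.58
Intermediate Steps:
Q(l) = 3/l
8748/(-41 + Q(9)*13) = 8748/(-41 + (3/9)*13) = 8748/(-41 + (3*(⅑))*13) = 8748/(-41 + (⅓)*13) = 8748/(-41 + 13/3) = 8748/(-110/3) = 8748*(-3/110) = -13122/55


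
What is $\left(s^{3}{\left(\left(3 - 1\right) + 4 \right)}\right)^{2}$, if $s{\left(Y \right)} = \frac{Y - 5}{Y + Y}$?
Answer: $\frac{1}{2985984} \approx 3.349 \cdot 10^{-7}$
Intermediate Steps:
$s{\left(Y \right)} = \frac{-5 + Y}{2 Y}$
$\left(s^{3}{\left(\left(3 - 1\right) + 4 \right)}\right)^{2} = \left(\left(\frac{-5 + \left(\left(3 - 1\right) + 4\right)}{2 \left(\left(3 - 1\right) + 4\right)}\right)^{3}\right)^{2} = \left(\left(\frac{-5 + \left(2 + 4\right)}{2 \left(2 + 4\right)}\right)^{3}\right)^{2} = \left(\left(\frac{-5 + 6}{2 \cdot 6}\right)^{3}\right)^{2} = \left(\left(\frac{1}{2} \cdot \frac{1}{6} \cdot 1\right)^{3}\right)^{2} = \left(\left(\frac{1}{12}\right)^{3}\right)^{2} = \left(\frac{1}{1728}\right)^{2} = \frac{1}{2985984}$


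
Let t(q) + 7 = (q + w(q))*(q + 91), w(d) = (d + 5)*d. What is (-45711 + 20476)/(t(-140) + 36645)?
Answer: 3605/126086 ≈ 0.028592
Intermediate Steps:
w(d) = d*(5 + d) (w(d) = (5 + d)*d = d*(5 + d))
t(q) = -7 + (91 + q)*(q + q*(5 + q)) (t(q) = -7 + (q + q*(5 + q))*(q + 91) = -7 + (q + q*(5 + q))*(91 + q) = -7 + (91 + q)*(q + q*(5 + q)))
(-45711 + 20476)/(t(-140) + 36645) = (-45711 + 20476)/((-7 + (-140)**3 + 97*(-140)**2 + 546*(-140)) + 36645) = -25235/((-7 - 2744000 + 97*19600 - 76440) + 36645) = -25235/((-7 - 2744000 + 1901200 - 76440) + 36645) = -25235/(-919247 + 36645) = -25235/(-882602) = -25235*(-1/882602) = 3605/126086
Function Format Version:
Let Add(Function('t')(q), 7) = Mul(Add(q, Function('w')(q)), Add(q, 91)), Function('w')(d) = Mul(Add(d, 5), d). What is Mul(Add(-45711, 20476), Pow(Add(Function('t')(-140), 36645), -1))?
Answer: Rational(3605, 126086) ≈ 0.028592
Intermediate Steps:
Function('w')(d) = Mul(d, Add(5, d)) (Function('w')(d) = Mul(Add(5, d), d) = Mul(d, Add(5, d)))
Function('t')(q) = Add(-7, Mul(Add(91, q), Add(q, Mul(q, Add(5, q))))) (Function('t')(q) = Add(-7, Mul(Add(q, Mul(q, Add(5, q))), Add(q, 91))) = Add(-7, Mul(Add(q, Mul(q, Add(5, q))), Add(91, q))) = Add(-7, Mul(Add(91, q), Add(q, Mul(q, Add(5, q))))))
Mul(Add(-45711, 20476), Pow(Add(Function('t')(-140), 36645), -1)) = Mul(Add(-45711, 20476), Pow(Add(Add(-7, Pow(-140, 3), Mul(97, Pow(-140, 2)), Mul(546, -140)), 36645), -1)) = Mul(-25235, Pow(Add(Add(-7, -2744000, Mul(97, 19600), -76440), 36645), -1)) = Mul(-25235, Pow(Add(Add(-7, -2744000, 1901200, -76440), 36645), -1)) = Mul(-25235, Pow(Add(-919247, 36645), -1)) = Mul(-25235, Pow(-882602, -1)) = Mul(-25235, Rational(-1, 882602)) = Rational(3605, 126086)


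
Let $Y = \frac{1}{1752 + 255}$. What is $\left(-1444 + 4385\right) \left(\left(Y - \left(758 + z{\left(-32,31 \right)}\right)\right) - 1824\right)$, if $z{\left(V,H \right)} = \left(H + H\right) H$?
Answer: $- \frac{26585248907}{2007} \approx -1.3246 \cdot 10^{7}$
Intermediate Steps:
$z{\left(V,H \right)} = 2 H^{2}$ ($z{\left(V,H \right)} = 2 H H = 2 H^{2}$)
$Y = \frac{1}{2007} \approx 0.00049826$
$\left(-1444 + 4385\right) \left(\left(Y - \left(758 + z{\left(-32,31 \right)}\right)\right) - 1824\right) = \left(-1444 + 4385\right) \left(\left(\frac{1}{2007} - \left(758 + 2 \cdot 31^{2}\right)\right) - 1824\right) = 2941 \left(\left(\frac{1}{2007} - \left(758 + 2 \cdot 961\right)\right) - 1824\right) = 2941 \left(\left(\frac{1}{2007} - \left(758 + 1922\right)\right) - 1824\right) = 2941 \left(\left(\frac{1}{2007} - 2680\right) - 1824\right) = 2941 \left(- \frac{5378759}{2007} - 1824\right) = 2941 \left(- \frac{9039527}{2007}\right) = - \frac{26585248907}{2007}$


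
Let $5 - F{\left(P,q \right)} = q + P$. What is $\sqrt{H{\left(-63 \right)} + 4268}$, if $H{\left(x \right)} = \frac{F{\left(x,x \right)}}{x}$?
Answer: $\frac{\sqrt{1881271}}{21} \approx 65.314$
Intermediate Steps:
$F{\left(P,q \right)} = 5 - P - q$ ($F{\left(P,q \right)} = 5 - \left(q + P\right) = 5 - \left(P + q\right) = 5 - P - q$)
$H{\left(x \right)} = \frac{5 - 2 x}{x}$ ($H{\left(x \right)} = \frac{5 - x - x}{x} = \frac{5 - 2 x}{x}$)
$\sqrt{H{\left(-63 \right)} + 4268} = \sqrt{\left(-2 + \frac{5}{-63}\right) + 4268} = \sqrt{\left(-2 + 5 \left(- \frac{1}{63}\right)\right) + 4268} = \sqrt{\left(-2 - \frac{5}{63}\right) + 4268} = \sqrt{- \frac{131}{63} + 4268} = \sqrt{\frac{268753}{63}} = \frac{\sqrt{1881271}}{21}$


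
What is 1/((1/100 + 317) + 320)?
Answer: 100/63701 ≈ 0.0015698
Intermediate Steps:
1/((1/100 + 317) + 320) = 1/(31701/100 + 320) = 1/(63701/100) = 100/63701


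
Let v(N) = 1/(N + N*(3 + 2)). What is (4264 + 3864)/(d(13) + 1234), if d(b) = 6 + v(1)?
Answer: 48768/7441 ≈ 6.5540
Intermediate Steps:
v(N) = 1/(6*N) (v(N) = 1/(N + N*5) = 1/(N + 5*N) = 1/(6*N))
d(b) = 37/6 (d(b) = 6 + (⅙)/1 = 6 + (⅙)*1 = 6 + ⅙ = 37/6)
(4264 + 3864)/(d(13) + 1234) = (4264 + 3864)/(37/6 + 1234) = 8128/(7441/6) = 8128*(6/7441) = 48768/7441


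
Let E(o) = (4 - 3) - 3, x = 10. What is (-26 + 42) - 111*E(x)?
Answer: 238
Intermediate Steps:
E(o) = -2 (E(o) = 1 - 3 = -2)
(-26 + 42) - 111*E(x) = (-26 + 42) - 111*(-2) = 16 + 222 = 238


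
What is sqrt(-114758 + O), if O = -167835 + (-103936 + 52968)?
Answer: I*sqrt(333561) ≈ 577.55*I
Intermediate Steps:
O = -218803 (O = -167835 - 50968 = -218803)
sqrt(-114758 + O) = sqrt(-114758 - 218803) = sqrt(-333561) = I*sqrt(333561)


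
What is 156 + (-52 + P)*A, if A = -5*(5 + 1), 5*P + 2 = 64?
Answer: 1344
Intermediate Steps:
P = 62/5 (P = -2/5 + (1/5)*64 = -2/5 + 64/5 = 62/5 ≈ 12.400)
A = -30 (A = -5*6 = -30)
156 + (-52 + P)*A = 156 + (-52 + 62/5)*(-30) = 156 - 198/5*(-30) = 156 + 1188 = 1344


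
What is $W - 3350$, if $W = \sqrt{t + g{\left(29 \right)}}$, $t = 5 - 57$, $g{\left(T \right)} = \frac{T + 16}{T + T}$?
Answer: $-3350 + \frac{i \sqrt{172318}}{58} \approx -3350.0 + 7.1571 i$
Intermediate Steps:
$g{\left(T \right)} = \frac{16 + T}{2 T}$
$t = -52$ ($t = 5 - 57 = -52$)
$W = \frac{i \sqrt{172318}}{58}$ ($W = \sqrt{-52 + \frac{16 + 29}{2 \cdot 29}} = \sqrt{-52 + \frac{1}{2} \cdot \frac{1}{29} \cdot 45} = \sqrt{-52 + \frac{45}{58}} = \sqrt{- \frac{2971}{58}} = \frac{i \sqrt{172318}}{58} \approx 7.1571 i$)
$W - 3350 = \frac{i \sqrt{172318}}{58} - 3350 = -3350 + \frac{i \sqrt{172318}}{58}$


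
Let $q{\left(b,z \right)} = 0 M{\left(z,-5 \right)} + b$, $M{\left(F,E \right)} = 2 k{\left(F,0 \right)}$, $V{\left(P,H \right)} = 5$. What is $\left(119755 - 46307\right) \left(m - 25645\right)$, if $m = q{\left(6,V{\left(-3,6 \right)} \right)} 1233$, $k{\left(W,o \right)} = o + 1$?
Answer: $-1340205656$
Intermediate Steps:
$k{\left(W,o \right)} = 1 + o$
$M{\left(F,E \right)} = 2$ ($M{\left(F,E \right)} = 2 \left(1 + 0\right) = 2 \cdot 1 = 2$)
$q{\left(b,z \right)} = b$ ($q{\left(b,z \right)} = 0 \cdot 2 + b = 0 + b = b$)
$m = 7398$ ($m = 6 \cdot 1233 = 7398$)
$\left(119755 - 46307\right) \left(m - 25645\right) = \left(119755 - 46307\right) \left(7398 - 25645\right) = 73448 \left(-18247\right) = -1340205656$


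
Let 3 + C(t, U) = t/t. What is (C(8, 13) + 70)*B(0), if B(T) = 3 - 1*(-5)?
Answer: 544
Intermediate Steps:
B(T) = 8 (B(T) = 3 + 5 = 8)
C(t, U) = -2 (C(t, U) = -3 + t/t = -3 + 1 = -2)
(C(8, 13) + 70)*B(0) = (-2 + 70)*8 = 68*8 = 544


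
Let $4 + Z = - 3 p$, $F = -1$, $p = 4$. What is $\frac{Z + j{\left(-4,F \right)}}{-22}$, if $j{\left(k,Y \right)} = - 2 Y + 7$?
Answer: $\frac{7}{22} \approx 0.31818$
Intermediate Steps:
$Z = -16$ ($Z = -4 - 12 = -16$)
$j{\left(k,Y \right)} = 7 - 2 Y$
$\frac{Z + j{\left(-4,F \right)}}{-22} = \frac{-16 + \left(7 - -2\right)}{-22} = \left(-16 + \left(7 + 2\right)\right) \left(- \frac{1}{22}\right) = \left(-16 + 9\right) \left(- \frac{1}{22}\right) = \left(-7\right) \left(- \frac{1}{22}\right) = \frac{7}{22}$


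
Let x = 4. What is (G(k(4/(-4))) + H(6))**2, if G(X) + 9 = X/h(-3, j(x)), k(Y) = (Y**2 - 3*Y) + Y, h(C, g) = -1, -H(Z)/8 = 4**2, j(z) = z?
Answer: 19600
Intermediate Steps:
H(Z) = -128 (H(Z) = -8*4**2 = -8*16 = -128)
k(Y) = Y**2 - 2*Y
G(X) = -9 - X (G(X) = -9 + X/(-1) = -9 + X*(-1) = -9 - X)
(G(k(4/(-4))) + H(6))**2 = ((-9 - 4/(-4)*(-2 + 4/(-4))) - 128)**2 = ((-9 - 4*(-1/4)*(-2 + 4*(-1/4))) - 128)**2 = ((-9 - (-1)*(-2 - 1)) - 128)**2 = ((-9 - (-1)*(-3)) - 128)**2 = ((-9 - 1*3) - 128)**2 = ((-9 - 3) - 128)**2 = (-12 - 128)**2 = (-140)**2 = 19600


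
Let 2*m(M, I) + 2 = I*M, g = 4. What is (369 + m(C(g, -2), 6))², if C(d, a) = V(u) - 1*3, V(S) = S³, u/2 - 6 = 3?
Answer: 318801025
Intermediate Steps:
u = 18 (u = 12 + 2*3 = 12 + 6 = 18)
C(d, a) = 5829 (C(d, a) = 18³ - 1*3 = 5832 - 3 = 5829)
m(M, I) = -1 + I*M/2 (m(M, I) = -1 + (I*M)/2 = -1 + I*M/2)
(369 + m(C(g, -2), 6))² = (369 + (-1 + (½)*6*5829))² = (369 + (-1 + 17487))² = (369 + 17486)² = 17855² = 318801025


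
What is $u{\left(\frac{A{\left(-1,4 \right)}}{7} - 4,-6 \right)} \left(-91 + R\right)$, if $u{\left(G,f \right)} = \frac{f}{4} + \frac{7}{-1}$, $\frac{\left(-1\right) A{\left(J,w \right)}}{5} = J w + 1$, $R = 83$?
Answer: $68$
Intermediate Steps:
$A{\left(J,w \right)} = -5 - 5 J w$ ($A{\left(J,w \right)} = - 5 \left(J w + 1\right) = - 5 \left(1 + J w\right) = -5 - 5 J w$)
$u{\left(G,f \right)} = -7 + \frac{f}{4}$ ($u{\left(G,f \right)} = f \frac{1}{4} + 7 \left(-1\right) = \frac{f}{4} - 7 = -7 + \frac{f}{4}$)
$u{\left(\frac{A{\left(-1,4 \right)}}{7} - 4,-6 \right)} \left(-91 + R\right) = \left(-7 + \frac{1}{4} \left(-6\right)\right) \left(-91 + 83\right) = \left(-7 - \frac{3}{2}\right) \left(-8\right) = \left(- \frac{17}{2}\right) \left(-8\right) = 68$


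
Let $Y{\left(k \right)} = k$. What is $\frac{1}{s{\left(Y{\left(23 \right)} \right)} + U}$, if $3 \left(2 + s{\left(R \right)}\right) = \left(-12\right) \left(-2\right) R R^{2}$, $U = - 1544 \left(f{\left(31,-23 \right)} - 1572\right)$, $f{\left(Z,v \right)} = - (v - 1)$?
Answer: $\frac{1}{2487446} \approx 4.0202 \cdot 10^{-7}$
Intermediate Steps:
$f{\left(Z,v \right)} = 1 - v$ ($f{\left(Z,v \right)} = - (-1 + v) = 1 - v$)
$U = 2390112$ ($U = - 1544 \left(\left(1 - -23\right) - 1572\right) = - 1544 \left(\left(1 + 23\right) - 1572\right) = - 1544 \left(24 - 1572\right) = \left(-1544\right) \left(-1548\right) = 2390112$)
$s{\left(R \right)} = -2 + 8 R^{3}$ ($s{\left(R \right)} = -2 + \frac{\left(-12\right) \left(-2\right) R R^{2}}{3} = -2 + \frac{24 R R^{2}}{3} = -2 + \frac{24 R^{3}}{3} = -2 + 8 R^{3}$)
$\frac{1}{s{\left(Y{\left(23 \right)} \right)} + U} = \frac{1}{\left(-2 + 8 \cdot 23^{3}\right) + 2390112} = \frac{1}{\left(-2 + 8 \cdot 12167\right) + 2390112} = \frac{1}{\left(-2 + 97336\right) + 2390112} = \frac{1}{97334 + 2390112} = \frac{1}{2487446}$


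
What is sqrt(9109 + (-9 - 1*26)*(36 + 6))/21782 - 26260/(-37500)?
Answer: 1313/1875 + sqrt(7639)/21782 ≈ 0.70428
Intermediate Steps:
sqrt(9109 + (-9 - 1*26)*(36 + 6))/21782 - 26260/(-37500) = sqrt(9109 + (-9 - 26)*42)*(1/21782) - 26260*(-1/37500) = sqrt(9109 - 35*42)*(1/21782) + 1313/1875 = sqrt(9109 - 1470)*(1/21782) + 1313/1875 = sqrt(7639)*(1/21782) + 1313/1875 = sqrt(7639)/21782 + 1313/1875 = 1313/1875 + sqrt(7639)/21782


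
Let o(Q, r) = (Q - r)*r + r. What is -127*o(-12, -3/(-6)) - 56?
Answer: 2697/4 ≈ 674.25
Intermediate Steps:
o(Q, r) = r + r*(Q - r) (o(Q, r) = r*(Q - r) + r = r + r*(Q - r))
-127*o(-12, -3/(-6)) - 56 = -127*(-3/(-6))*(1 - 12 - (-3)/(-6)) - 56 = -127*(-3*(-1/6))*(1 - 12 - (-3)*(-1)/6) - 56 = -127*(1 - 12 - 1*1/2)/2 - 56 = -127*(1 - 12 - 1/2)/2 - 56 = -127*(-23)/(2*2) - 56 = -127*(-23/4) - 56 = 2921/4 - 56 = 2697/4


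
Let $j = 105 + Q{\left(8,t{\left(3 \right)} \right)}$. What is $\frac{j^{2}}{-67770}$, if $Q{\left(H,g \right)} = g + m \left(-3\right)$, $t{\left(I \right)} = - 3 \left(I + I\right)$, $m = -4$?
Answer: $- \frac{363}{2510} \approx -0.14462$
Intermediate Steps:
$t{\left(I \right)} = - 6 I$ ($t{\left(I \right)} = - 3 \cdot 2 I = - 6 I$)
$Q{\left(H,g \right)} = 12 + g$ ($Q{\left(H,g \right)} = g - -12 = g + 12 = 12 + g$)
$j = 99$ ($j = 105 + \left(12 - 18\right) = 105 - 6 = 99$)
$\frac{j^{2}}{-67770} = \frac{99^{2}}{-67770} = 9801 \left(- \frac{1}{67770}\right) = - \frac{363}{2510}$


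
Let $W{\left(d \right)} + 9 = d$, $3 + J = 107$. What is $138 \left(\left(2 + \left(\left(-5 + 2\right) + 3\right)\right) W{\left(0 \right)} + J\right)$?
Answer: $11868$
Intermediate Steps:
$J = 104$ ($J = -3 + 107 = 104$)
$W{\left(d \right)} = -9 + d$
$138 \left(\left(2 + \left(\left(-5 + 2\right) + 3\right)\right) W{\left(0 \right)} + J\right) = 138 \left(\left(2 + \left(\left(-5 + 2\right) + 3\right)\right) \left(-9 + 0\right) + 104\right) = 138 \left(\left(2 + \left(-3 + 3\right)\right) \left(-9\right) + 104\right) = 138 \left(\left(2 + 0\right) \left(-9\right) + 104\right) = 138 \left(2 \left(-9\right) + 104\right) = 138 \left(-18 + 104\right) = 138 \cdot 86 = 11868$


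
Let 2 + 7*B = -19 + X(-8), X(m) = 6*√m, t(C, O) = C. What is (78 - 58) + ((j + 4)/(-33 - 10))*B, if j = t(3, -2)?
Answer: 881/43 - 12*I*√2/43 ≈ 20.488 - 0.39466*I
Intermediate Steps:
j = 3
B = -3 + 12*I*√2/7 (B = -2/7 + (-19 + 6*√(-8))/7 = -2/7 + (-19 + 6*(2*I*√2))/7 = -2/7 + (-19 + 12*I*√2)/7 = -2/7 + (-19/7 + 12*I*√2/7) = -3 + 12*I*√2/7 ≈ -3.0 + 2.4244*I)
(78 - 58) + ((j + 4)/(-33 - 10))*B = (78 - 58) + ((3 + 4)/(-33 - 10))*(-3 + 12*I*√2/7) = 20 + (7/(-43))*(-3 + 12*I*√2/7) = 20 + (7*(-1/43))*(-3 + 12*I*√2/7) = 20 - 7*(-3 + 12*I*√2/7)/43 = 20 + (21/43 - 12*I*√2/43) = 881/43 - 12*I*√2/43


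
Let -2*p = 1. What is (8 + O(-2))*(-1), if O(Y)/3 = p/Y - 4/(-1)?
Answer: -83/4 ≈ -20.750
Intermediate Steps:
p = -½ (p = -½*1 = -½ ≈ -0.50000)
O(Y) = 12 - 3/(2*Y) (O(Y) = 3*(-1/(2*Y) - 4/(-1)) = 3*(-1/(2*Y) - 4*(-1)) = 3*(-1/(2*Y) + 4) = 3*(4 - 1/(2*Y)) = 12 - 3/(2*Y))
(8 + O(-2))*(-1) = (8 + (12 - 3/2/(-2)))*(-1) = (8 + (12 - 3/2*(-½)))*(-1) = (8 + (12 + ¾))*(-1) = (8 + 51/4)*(-1) = (83/4)*(-1) = -83/4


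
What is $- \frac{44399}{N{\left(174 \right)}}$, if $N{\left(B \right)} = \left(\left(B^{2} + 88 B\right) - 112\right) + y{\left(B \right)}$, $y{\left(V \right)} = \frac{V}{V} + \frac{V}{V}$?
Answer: $- \frac{44399}{45478} \approx -0.97627$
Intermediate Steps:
$y{\left(V \right)} = 2$ ($y{\left(V \right)} = 1 + 1 = 2$)
$N{\left(B \right)} = -110 + B^{2} + 88 B$ ($N{\left(B \right)} = \left(\left(B^{2} + 88 B\right) - 112\right) + 2 = \left(-112 + B^{2} + 88 B\right) + 2 = -110 + B^{2} + 88 B$)
$- \frac{44399}{N{\left(174 \right)}} = - \frac{44399}{-110 + 174^{2} + 88 \cdot 174} = - \frac{44399}{-110 + 30276 + 15312} = - \frac{44399}{45478}$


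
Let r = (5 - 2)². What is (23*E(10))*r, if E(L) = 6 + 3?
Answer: 1863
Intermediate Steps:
E(L) = 9
r = 9 (r = 3² = 9)
(23*E(10))*r = (23*9)*9 = 207*9 = 1863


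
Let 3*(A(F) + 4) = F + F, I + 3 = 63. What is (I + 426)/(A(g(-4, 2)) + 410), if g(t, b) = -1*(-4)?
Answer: 729/613 ≈ 1.1892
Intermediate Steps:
I = 60 (I = -3 + 63 = 60)
g(t, b) = 4
A(F) = -4 + 2*F/3 (A(F) = -4 + (F + F)/3 = -4 + (2*F)/3 = -4 + 2*F/3)
(I + 426)/(A(g(-4, 2)) + 410) = (60 + 426)/((-4 + (⅔)*4) + 410) = 486/((-4 + 8/3) + 410) = 486/(-4/3 + 410) = 486/(1226/3) = 486*(3/1226) = 729/613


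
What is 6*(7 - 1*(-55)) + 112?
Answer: 484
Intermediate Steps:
6*(7 - 1*(-55)) + 112 = 6*(7 + 55) + 112 = 6*62 + 112 = 372 + 112 = 484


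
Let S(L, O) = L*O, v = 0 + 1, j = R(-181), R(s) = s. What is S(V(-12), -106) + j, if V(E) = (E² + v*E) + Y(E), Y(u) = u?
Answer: -12901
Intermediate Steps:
j = -181
v = 1
V(E) = E² + 2*E (V(E) = (E² + 1*E) + E = (E² + E) + E = (E + E²) + E = E² + 2*E)
S(V(-12), -106) + j = -12*(2 - 12)*(-106) - 181 = -12*(-10)*(-106) - 181 = 120*(-106) - 181 = -12720 - 181 = -12901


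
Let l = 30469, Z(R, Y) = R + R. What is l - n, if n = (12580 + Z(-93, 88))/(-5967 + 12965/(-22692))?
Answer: 4126275279149/135416129 ≈ 30471.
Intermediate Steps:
Z(R, Y) = 2*R
n = -281244648/135416129 (n = (12580 + 2*(-93))/(-5967 + 12965/(-22692)) = (12580 - 186)/(-5967 + 12965*(-1/22692)) = 12394/(-5967 - 12965/22692) = 12394/(-135416129/22692) = 12394*(-22692/135416129) = -281244648/135416129 ≈ -2.0769)
l - n = 30469 - 1*(-281244648/135416129) = 30469 + 281244648/135416129 = 4126275279149/135416129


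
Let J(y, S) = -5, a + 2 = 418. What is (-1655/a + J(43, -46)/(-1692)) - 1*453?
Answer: -80413049/175968 ≈ -456.98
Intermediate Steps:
a = 416 (a = -2 + 418 = 416)
(-1655/a + J(43, -46)/(-1692)) - 1*453 = (-1655/416 - 5/(-1692)) - 1*453 = (-1655*1/416 - 5*(-1/1692)) - 453 = (-1655/416 + 5/1692) - 453 = -699545/175968 - 453 = -80413049/175968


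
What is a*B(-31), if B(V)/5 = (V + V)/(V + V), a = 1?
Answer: 5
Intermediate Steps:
B(V) = 5 (B(V) = 5*((V + V)/(V + V)) = 5*((2*V)/((2*V))) = 5*((2*V)*(1/(2*V))) = 5*1 = 5)
a*B(-31) = 1*5 = 5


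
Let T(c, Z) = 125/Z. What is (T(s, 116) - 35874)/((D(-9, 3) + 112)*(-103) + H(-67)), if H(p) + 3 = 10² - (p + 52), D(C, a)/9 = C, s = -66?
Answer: 4161259/357396 ≈ 11.643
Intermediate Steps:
D(C, a) = 9*C
H(p) = 45 - p (H(p) = -3 + (10² - (p + 52)) = -3 + (100 - (52 + p)) = -3 + (100 + (-52 - p)) = -3 + (48 - p) = 45 - p)
(T(s, 116) - 35874)/((D(-9, 3) + 112)*(-103) + H(-67)) = (125/116 - 35874)/((9*(-9) + 112)*(-103) + (45 - 1*(-67))) = (125*(1/116) - 35874)/((-81 + 112)*(-103) + (45 + 67)) = (125/116 - 35874)/(31*(-103) + 112) = -4161259/(116*(-3193 + 112)) = -4161259/116/(-3081) = -4161259/116*(-1/3081) = 4161259/357396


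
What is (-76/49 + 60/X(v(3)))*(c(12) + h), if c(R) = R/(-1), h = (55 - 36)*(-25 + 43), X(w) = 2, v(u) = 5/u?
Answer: 460020/49 ≈ 9388.2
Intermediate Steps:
h = 342 (h = 19*18 = 342)
c(R) = -R (c(R) = R*(-1) = -R)
(-76/49 + 60/X(v(3)))*(c(12) + h) = (-76/49 + 60/2)*(-1*12 + 342) = (-76*1/49 + 60*(½))*(-12 + 342) = (-76/49 + 30)*330 = (1394/49)*330 = 460020/49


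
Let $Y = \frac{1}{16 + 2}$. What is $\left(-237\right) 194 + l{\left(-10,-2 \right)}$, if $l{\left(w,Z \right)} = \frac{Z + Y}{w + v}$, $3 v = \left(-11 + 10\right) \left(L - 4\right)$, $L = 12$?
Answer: $- \frac{10482949}{228} \approx -45978.0$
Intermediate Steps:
$Y = \frac{1}{18} \approx 0.055556$
$v = - \frac{8}{3}$ ($v = \frac{\left(-11 + 10\right) \left(12 - 4\right)}{3} = \frac{\left(-1\right) 8}{3} = \frac{1}{3} \left(-8\right) = - \frac{8}{3} \approx -2.6667$)
$l{\left(w,Z \right)} = \frac{\frac{1}{18} + Z}{- \frac{8}{3} + w}$ ($l{\left(w,Z \right)} = \frac{Z + \frac{1}{18}}{w - \frac{8}{3}} = \frac{\frac{1}{18} + Z}{- \frac{8}{3} + w}$)
$\left(-237\right) 194 + l{\left(-10,-2 \right)} = \left(-237\right) 194 + \frac{1 + 18 \left(-2\right)}{6 \left(-8 + 3 \left(-10\right)\right)} = -45978 + \frac{1 - 36}{6 \left(-8 - 30\right)} = -45978 + \frac{1}{6} \frac{1}{-38} \left(-35\right) = -45978 + \frac{1}{6} \left(- \frac{1}{38}\right) \left(-35\right) = -45978 + \frac{35}{228} = - \frac{10482949}{228}$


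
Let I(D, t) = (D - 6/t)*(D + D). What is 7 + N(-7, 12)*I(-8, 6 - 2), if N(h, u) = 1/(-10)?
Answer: -41/5 ≈ -8.2000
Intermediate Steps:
N(h, u) = -1/10 (N(h, u) = 1*(-1/10) = -1/10)
I(D, t) = 2*D*(D - 6/t) (I(D, t) = (D - 6/t)*(2*D) = 2*D*(D - 6/t))
7 + N(-7, 12)*I(-8, 6 - 2) = 7 - (-8)*(-6 - 8*(6 - 2))/(5*(6 - 2)) = 7 - (-8)*(-6 - 8*4)/(5*4) = 7 - (-8)*(-6 - 32)/(5*4) = 7 - (-8)*(-38)/(5*4) = 7 - 1/10*152 = 7 - 76/5 = -41/5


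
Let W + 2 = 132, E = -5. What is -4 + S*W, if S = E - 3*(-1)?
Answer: -264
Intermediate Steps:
W = 130 (W = -2 + 132 = 130)
S = -2 (S = -5 - 3*(-1) = -5 + 3 = -2)
-4 + S*W = -4 - 2*130 = -4 - 260 = -264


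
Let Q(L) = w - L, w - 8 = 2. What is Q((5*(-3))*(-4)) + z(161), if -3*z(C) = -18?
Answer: -44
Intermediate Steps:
w = 10 (w = 8 + 2 = 10)
z(C) = 6 (z(C) = -1/3*(-18) = 6)
Q(L) = 10 - L
Q((5*(-3))*(-4)) + z(161) = (10 - 5*(-3)*(-4)) + 6 = (10 - (-15)*(-4)) + 6 = (10 - 1*60) + 6 = (10 - 60) + 6 = -50 + 6 = -44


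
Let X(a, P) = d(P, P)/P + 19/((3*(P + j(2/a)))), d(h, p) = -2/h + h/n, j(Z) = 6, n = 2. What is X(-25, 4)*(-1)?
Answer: -121/120 ≈ -1.0083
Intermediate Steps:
d(h, p) = h/2 - 2/h (d(h, p) = -2/h + h/2 = h/2 - 2/h)
X(a, P) = 19/(18 + 3*P) + (P/2 - 2/P)/P (X(a, P) = (P/2 - 2/P)/P + 19/((3*(P + 6))) = (P/2 - 2/P)/P + 19/((3*(6 + P))) = (P/2 - 2/P)/P + 19/(18 + 3*P) = 19/(18 + 3*P) + (P/2 - 2/P)/P)
X(-25, 4)*(-1) = ((⅙)*(-72 - 12*4 + 3*4³ + 56*4²)/(4²*(6 + 4)))*(-1) = ((⅙)*(1/16)*(-72 - 48 + 3*64 + 56*16)/10)*(-1) = ((⅙)*(1/16)*(⅒)*(-72 - 48 + 192 + 896))*(-1) = ((⅙)*(1/16)*(⅒)*968)*(-1) = (121/120)*(-1) = -121/120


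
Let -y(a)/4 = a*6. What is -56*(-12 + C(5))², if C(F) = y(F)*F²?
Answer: -508040064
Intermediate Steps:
y(a) = -24*a (y(a) = -4*a*6 = -24*a)
C(F) = -24*F³ (C(F) = (-24*F)*F² = -24*F³)
-56*(-12 + C(5))² = -56*(-12 - 24*5³)² = -56*(-12 - 24*125)² = -56*(-12 - 3000)² = -56*(-3012)² = -56*9072144 = -508040064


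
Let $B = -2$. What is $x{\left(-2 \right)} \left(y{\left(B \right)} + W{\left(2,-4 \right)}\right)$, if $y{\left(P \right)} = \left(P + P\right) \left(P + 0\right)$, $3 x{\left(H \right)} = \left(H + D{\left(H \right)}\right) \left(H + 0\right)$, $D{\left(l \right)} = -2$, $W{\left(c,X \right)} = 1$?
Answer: $24$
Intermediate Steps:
$x{\left(H \right)} = \frac{H \left(-2 + H\right)}{3}$ ($x{\left(H \right)} = \frac{\left(H - 2\right) \left(H + 0\right)}{3} = \frac{\left(-2 + H\right) H}{3} = \frac{H \left(-2 + H\right)}{3}$)
$y{\left(P \right)} = 2 P^{2}$ ($y{\left(P \right)} = 2 P P = 2 P^{2}$)
$x{\left(-2 \right)} \left(y{\left(B \right)} + W{\left(2,-4 \right)}\right) = \frac{1}{3} \left(-2\right) \left(-2 - 2\right) \left(2 \left(-2\right)^{2} + 1\right) = \frac{1}{3} \left(-2\right) \left(-4\right) \left(2 \cdot 4 + 1\right) = \frac{8 \left(8 + 1\right)}{3} = \frac{8}{3} \cdot 9 = 24$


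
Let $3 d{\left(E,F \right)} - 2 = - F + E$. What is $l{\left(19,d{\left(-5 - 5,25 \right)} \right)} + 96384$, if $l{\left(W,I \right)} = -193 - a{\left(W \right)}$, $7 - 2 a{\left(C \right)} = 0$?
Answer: $\frac{192375}{2} \approx 96188.0$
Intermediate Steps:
$a{\left(C \right)} = \frac{7}{2}$ ($a{\left(C \right)} = \frac{7}{2} - 0 = \frac{7}{2} + 0 = \frac{7}{2}$)
$d{\left(E,F \right)} = \frac{2}{3} - \frac{F}{3} + \frac{E}{3}$ ($d{\left(E,F \right)} = \frac{2}{3} + \frac{- F + E}{3} = \frac{2}{3} + \frac{E - F}{3} = \frac{2}{3} + \left(- \frac{F}{3} + \frac{E}{3}\right) = \frac{2}{3} - \frac{F}{3} + \frac{E}{3}$)
$l{\left(W,I \right)} = - \frac{393}{2}$ ($l{\left(W,I \right)} = -193 - \frac{7}{2} = - \frac{393}{2}$)
$l{\left(19,d{\left(-5 - 5,25 \right)} \right)} + 96384 = - \frac{393}{2} + 96384 = \frac{192375}{2}$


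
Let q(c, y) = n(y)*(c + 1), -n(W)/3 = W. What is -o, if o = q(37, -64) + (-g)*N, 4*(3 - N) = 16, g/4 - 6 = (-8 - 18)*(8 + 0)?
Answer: -6488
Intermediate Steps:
n(W) = -3*W
g = -808 (g = 24 + 4*((-8 - 18)*(8 + 0)) = 24 + 4*(-26*8) = 24 + 4*(-208) = 24 - 832 = -808)
N = -1 (N = 3 - ¼*16 = 3 - 4 = -1)
q(c, y) = -3*y*(1 + c) (q(c, y) = (-3*y)*(c + 1) = (-3*y)*(1 + c) = -3*y*(1 + c))
o = 6488 (o = -3*(-64)*(1 + 37) - 1*(-808)*(-1) = -3*(-64)*38 + 808*(-1) = 7296 - 808 = 6488)
-o = -1*6488 = -6488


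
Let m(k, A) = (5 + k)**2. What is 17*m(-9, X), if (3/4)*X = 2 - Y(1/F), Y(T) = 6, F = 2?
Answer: 272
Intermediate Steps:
X = -16/3 (X = 4*(2 - 1*6)/3 = 4*(2 - 6)/3 = (4/3)*(-4) = -16/3 ≈ -5.3333)
17*m(-9, X) = 17*(5 - 9)**2 = 17*(-4)**2 = 17*16 = 272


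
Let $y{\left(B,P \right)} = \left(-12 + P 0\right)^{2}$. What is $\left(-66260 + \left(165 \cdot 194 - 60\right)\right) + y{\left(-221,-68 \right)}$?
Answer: $-34166$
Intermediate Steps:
$y{\left(B,P \right)} = 144$ ($y{\left(B,P \right)} = \left(-12 + 0\right)^{2} = \left(-12\right)^{2} = 144$)
$\left(-66260 + \left(165 \cdot 194 - 60\right)\right) + y{\left(-221,-68 \right)} = \left(-66260 + \left(165 \cdot 194 - 60\right)\right) + 144 = \left(-66260 + \left(32010 - 60\right)\right) + 144 = \left(-66260 + 31950\right) + 144 = -34310 + 144 = -34166$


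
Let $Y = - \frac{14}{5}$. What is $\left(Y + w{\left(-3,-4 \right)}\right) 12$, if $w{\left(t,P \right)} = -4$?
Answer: $- \frac{408}{5} \approx -81.6$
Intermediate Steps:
$Y = - \frac{14}{5}$ ($Y = \left(-14\right) \frac{1}{5} = - \frac{14}{5} \approx -2.8$)
$\left(Y + w{\left(-3,-4 \right)}\right) 12 = \left(- \frac{14}{5} - 4\right) 12 = \left(- \frac{34}{5}\right) 12 = - \frac{408}{5}$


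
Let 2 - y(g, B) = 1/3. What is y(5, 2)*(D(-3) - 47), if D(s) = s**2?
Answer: -190/3 ≈ -63.333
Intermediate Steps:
y(g, B) = 5/3 (y(g, B) = 2 - 1/3 = 5/3)
y(5, 2)*(D(-3) - 47) = 5*((-3)**2 - 47)/3 = 5*(9 - 47)/3 = (5/3)*(-38) = -190/3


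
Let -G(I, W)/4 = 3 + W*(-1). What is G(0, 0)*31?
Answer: -372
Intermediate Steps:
G(I, W) = -12 + 4*W (G(I, W) = -4*(3 + W*(-1)) = -4*(3 - W) = -12 + 4*W)
G(0, 0)*31 = (-12 + 4*0)*31 = (-12 + 0)*31 = -12*31 = -372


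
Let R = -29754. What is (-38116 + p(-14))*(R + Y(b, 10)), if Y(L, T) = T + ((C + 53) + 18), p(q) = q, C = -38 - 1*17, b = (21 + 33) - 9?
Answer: 1133528640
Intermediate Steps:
b = 45 (b = 54 - 9 = 45)
C = -55 (C = -38 - 17 = -55)
Y(L, T) = 16 + T (Y(L, T) = T + ((-55 + 53) + 18) = T + (-2 + 18) = T + 16 = 16 + T)
(-38116 + p(-14))*(R + Y(b, 10)) = (-38116 - 14)*(-29754 + (16 + 10)) = -38130*(-29754 + 26) = -38130*(-29728) = 1133528640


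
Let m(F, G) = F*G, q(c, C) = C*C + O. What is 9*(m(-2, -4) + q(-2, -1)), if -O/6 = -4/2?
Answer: 189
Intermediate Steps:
O = 12 (O = -(-24)/2 = -6*(-2) = 12)
q(c, C) = 12 + C² (q(c, C) = C*C + 12 = C² + 12 = 12 + C²)
9*(m(-2, -4) + q(-2, -1)) = 9*(-2*(-4) + (12 + (-1)²)) = 9*(8 + (12 + 1)) = 9*(8 + 13) = 9*21 = 189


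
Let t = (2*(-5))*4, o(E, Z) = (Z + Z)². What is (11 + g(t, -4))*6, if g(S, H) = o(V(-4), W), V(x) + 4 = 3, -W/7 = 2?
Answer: 4770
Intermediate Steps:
W = -14 (W = -7*2 = -14)
V(x) = -1 (V(x) = -4 + 3 = -1)
o(E, Z) = 4*Z² (o(E, Z) = (2*Z)² = 4*Z²)
t = -40 (t = -10*4 = -40)
g(S, H) = 784 (g(S, H) = 4*(-14)² = 4*196 = 784)
(11 + g(t, -4))*6 = (11 + 784)*6 = 795*6 = 4770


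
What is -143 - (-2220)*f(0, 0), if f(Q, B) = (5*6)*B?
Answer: -143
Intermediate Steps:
f(Q, B) = 30*B
-143 - (-2220)*f(0, 0) = -143 - (-2220)*30*0 = -143 - (-2220)*0 = -143 - 111*0 = -143 + 0 = -143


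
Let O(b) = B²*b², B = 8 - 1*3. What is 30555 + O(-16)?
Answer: 36955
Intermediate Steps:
B = 5 (B = 8 - 3 = 5)
O(b) = 25*b² (O(b) = 5²*b² = 25*b²)
30555 + O(-16) = 30555 + 25*(-16)² = 30555 + 25*256 = 30555 + 6400 = 36955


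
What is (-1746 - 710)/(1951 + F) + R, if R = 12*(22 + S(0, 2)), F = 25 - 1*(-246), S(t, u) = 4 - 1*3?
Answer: 305408/1111 ≈ 274.89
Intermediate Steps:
S(t, u) = 1 (S(t, u) = 4 - 3 = 1)
F = 271 (F = 25 + 246 = 271)
R = 276 (R = 12*(22 + 1) = 12*23 = 276)
(-1746 - 710)/(1951 + F) + R = (-1746 - 710)/(1951 + 271) + 276 = -2456/2222 + 276 = -2456*1/2222 + 276 = -1228/1111 + 276 = 305408/1111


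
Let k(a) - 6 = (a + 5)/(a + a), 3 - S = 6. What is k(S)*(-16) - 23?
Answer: -341/3 ≈ -113.67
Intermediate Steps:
S = -3 (S = 3 - 1*6 = 3 - 6 = -3)
k(a) = 6 + (5 + a)/(2*a) (k(a) = 6 + (a + 5)/(a + a) = 6 + (5 + a)/((2*a)) = 6 + (5 + a)*(1/(2*a)) = 6 + (5 + a)/(2*a))
k(S)*(-16) - 23 = ((½)*(5 + 13*(-3))/(-3))*(-16) - 23 = ((½)*(-⅓)*(5 - 39))*(-16) - 23 = ((½)*(-⅓)*(-34))*(-16) - 23 = (17/3)*(-16) - 23 = -272/3 - 23 = -341/3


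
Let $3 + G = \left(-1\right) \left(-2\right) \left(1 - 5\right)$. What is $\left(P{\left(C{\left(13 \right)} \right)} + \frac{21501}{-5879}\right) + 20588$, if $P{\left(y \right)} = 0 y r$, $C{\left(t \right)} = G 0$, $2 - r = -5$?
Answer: $\frac{121015351}{5879} \approx 20584.0$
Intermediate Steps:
$r = 7$ ($r = 2 - -5 = 2 + 5 = 7$)
$G = -11$ ($G = -3 + \left(-1\right) \left(-2\right) \left(1 - 5\right) = -3 + 2 \left(-4\right) = -3 - 8 = -11$)
$C{\left(t \right)} = 0$ ($C{\left(t \right)} = \left(-11\right) 0 = 0$)
$P{\left(y \right)} = 0$ ($P{\left(y \right)} = 0 y 7 = 0 \cdot 7 = 0$)
$\left(P{\left(C{\left(13 \right)} \right)} + \frac{21501}{-5879}\right) + 20588 = \left(0 + \frac{21501}{-5879}\right) + 20588 = \left(0 + 21501 \left(- \frac{1}{5879}\right)\right) + 20588 = \left(0 - \frac{21501}{5879}\right) + 20588 = - \frac{21501}{5879} + 20588 = \frac{121015351}{5879}$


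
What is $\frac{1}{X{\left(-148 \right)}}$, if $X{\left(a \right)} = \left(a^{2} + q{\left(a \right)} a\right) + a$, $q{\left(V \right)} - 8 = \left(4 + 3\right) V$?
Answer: $\frac{1}{173900} \approx 5.7504 \cdot 10^{-6}$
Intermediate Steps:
$q{\left(V \right)} = 8 + 7 V$ ($q{\left(V \right)} = 8 + \left(4 + 3\right) V = 8 + 7 V$)
$X{\left(a \right)} = a + a^{2} + a \left(8 + 7 a\right)$ ($X{\left(a \right)} = \left(a^{2} + \left(8 + 7 a\right) a\right) + a = \left(a^{2} + a \left(8 + 7 a\right)\right) + a = a + a^{2} + a \left(8 + 7 a\right)$)
$\frac{1}{X{\left(-148 \right)}} = \frac{1}{\left(-148\right) \left(9 + 8 \left(-148\right)\right)} = \frac{1}{\left(-148\right) \left(9 - 1184\right)} = \frac{1}{\left(-148\right) \left(-1175\right)} = \frac{1}{173900}$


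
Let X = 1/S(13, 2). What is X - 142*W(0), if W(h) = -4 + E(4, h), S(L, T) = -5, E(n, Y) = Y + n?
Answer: -⅕ ≈ -0.20000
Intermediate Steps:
W(h) = h (W(h) = -4 + (h + 4) = -4 + (4 + h) = h)
X = -⅕ (X = 1/(-5) = -⅕ ≈ -0.20000)
X - 142*W(0) = -⅕ - 142*0 = -⅕ + 0 = -⅕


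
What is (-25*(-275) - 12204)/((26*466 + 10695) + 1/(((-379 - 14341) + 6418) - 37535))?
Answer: -244265373/1045587806 ≈ -0.23362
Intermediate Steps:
(-25*(-275) - 12204)/((26*466 + 10695) + 1/(((-379 - 14341) + 6418) - 37535)) = (6875 - 12204)/((12116 + 10695) + 1/((-14720 + 6418) - 37535)) = -5329/(22811 + 1/(-8302 - 37535)) = -5329/(22811 + 1/(-45837)) = -5329/(22811 - 1/45837) = -5329/1045587806/45837 = -5329*45837/1045587806 = -244265373/1045587806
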